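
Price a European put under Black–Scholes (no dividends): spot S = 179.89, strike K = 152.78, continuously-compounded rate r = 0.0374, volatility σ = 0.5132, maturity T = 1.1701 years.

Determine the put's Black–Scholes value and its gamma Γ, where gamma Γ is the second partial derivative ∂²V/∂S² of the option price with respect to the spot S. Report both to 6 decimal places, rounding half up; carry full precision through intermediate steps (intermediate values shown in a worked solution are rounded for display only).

σ√T = 0.5132·√1.1701 = 0.555134
d₁ = (ln(S/K) + (r+σ²/2)T) / (σ√T) = (ln(179.89/152.78) + (0.0374+0.5132²/2)·1.1701) / 0.555134 = (0.163347 + 0.197849) / 0.555134 = 0.650645
d₂ = d₁ − σ√T = 0.650645 − 0.555134 = 0.095511
e^{−rT} = e^{−0.0374·1.1701} = 0.957182
N(−d₁) = 0.257638,  N(−d₂) = 0.461955
Put price V = K·e^{−rT}·N(−d₂) − S·N(−d₁) = 67.555444 − 46.346471 = 21.208973
φ(d₁) = (1/√(2π))·e^{−d₁²/2} = 0.322837
Γ = φ(d₁) / (S·σ·√T) = 0.003233

price = 21.208973
Γ = 0.003233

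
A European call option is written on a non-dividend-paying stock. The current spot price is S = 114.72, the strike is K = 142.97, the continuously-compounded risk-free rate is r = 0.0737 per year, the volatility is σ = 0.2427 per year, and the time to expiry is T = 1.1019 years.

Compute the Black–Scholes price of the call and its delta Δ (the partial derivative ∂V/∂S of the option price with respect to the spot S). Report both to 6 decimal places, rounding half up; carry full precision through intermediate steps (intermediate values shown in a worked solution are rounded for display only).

price = 5.745478
Δ = 0.337994

σ√T = 0.2427·√1.1019 = 0.254766
d₁ = (ln(S/K) + (r+σ²/2)T) / (σ√T) = (ln(114.72/142.97) + (0.0737+0.2427²/2)·1.1019) / 0.254766 = (-0.220140 + 0.113663) / 0.254766 = -0.417943
d₂ = d₁ − σ√T = -0.417943 − 0.254766 = -0.672709
e^{−rT} = e^{−0.0737·1.1019} = 0.922000
N(d₁) = 0.337994,  N(d₂) = 0.250566
Call price V = S·N(d₁) − K·e^{−rT}·N(d₂) = 38.774697 − 33.029218 = 5.745478
Δ = N(d₁) = 0.337994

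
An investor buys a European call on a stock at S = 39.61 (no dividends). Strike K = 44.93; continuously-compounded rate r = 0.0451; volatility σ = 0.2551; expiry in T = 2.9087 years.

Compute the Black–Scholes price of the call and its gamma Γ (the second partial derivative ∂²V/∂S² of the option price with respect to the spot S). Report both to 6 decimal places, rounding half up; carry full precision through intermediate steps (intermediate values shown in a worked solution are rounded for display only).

price = 6.906013
Γ = 0.022549

σ√T = 0.2551·√2.9087 = 0.435071
d₁ = (ln(S/K) + (r+σ²/2)T) / (σ√T) = (ln(39.61/44.93) + (0.0451+0.2551²/2)·2.9087) / 0.435071 = (-0.126024 + 0.225826) / 0.435071 = 0.229392
d₂ = d₁ − σ√T = 0.229392 − 0.435071 = -0.205679
e^{−rT} = e^{−0.0451·2.9087} = 0.877058
N(d₁) = 0.590718,  N(d₂) = 0.418521
Call price V = S·N(d₁) − K·e^{−rT}·N(d₂) = 23.398328 − 16.492315 = 6.906013
φ(d₁) = (1/√(2π))·e^{−d₁²/2} = 0.388583
Γ = φ(d₁) / (S·σ·√T) = 0.022549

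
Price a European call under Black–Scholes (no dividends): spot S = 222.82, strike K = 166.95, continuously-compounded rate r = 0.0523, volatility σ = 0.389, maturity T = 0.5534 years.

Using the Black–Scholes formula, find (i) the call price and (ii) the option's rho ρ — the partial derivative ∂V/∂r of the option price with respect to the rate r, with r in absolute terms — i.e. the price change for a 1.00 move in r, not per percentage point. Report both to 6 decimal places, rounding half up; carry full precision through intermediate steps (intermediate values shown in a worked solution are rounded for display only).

price = 64.399971
ρ = 74.466757

σ√T = 0.389·√0.5534 = 0.289380
d₁ = (ln(S/K) + (r+σ²/2)T) / (σ√T) = (ln(222.82/166.95) + (0.0523+0.389²/2)·0.5534) / 0.289380 = (0.288670 + 0.070813) / 0.289380 = 1.242251
d₂ = d₁ − σ√T = 1.242251 − 0.289380 = 0.952871
e^{−rT} = e^{−0.0523·0.5534} = 0.971472
N(d₁) = 0.892928,  N(d₂) = 0.829672
Call price V = S·N(d₁) − K·e^{−rT}·N(d₂) = 198.962235 − 134.562264 = 64.399971
ρ = K·T·e^{−rT}·N(d₂) = 74.466757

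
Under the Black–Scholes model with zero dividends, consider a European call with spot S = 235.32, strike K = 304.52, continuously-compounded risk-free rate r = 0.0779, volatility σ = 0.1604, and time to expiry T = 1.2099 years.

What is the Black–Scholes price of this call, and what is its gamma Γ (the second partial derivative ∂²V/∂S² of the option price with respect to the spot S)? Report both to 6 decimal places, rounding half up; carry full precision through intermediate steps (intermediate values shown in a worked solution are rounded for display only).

σ√T = 0.1604·√1.2099 = 0.176433
d₁ = (ln(S/K) + (r+σ²/2)T) / (σ√T) = (ln(235.32/304.52) + (0.0779+0.1604²/2)·1.2099) / 0.176433 = (-0.257790 + 0.109815) / 0.176433 = -0.838705
d₂ = d₁ − σ√T = -0.838705 − 0.176433 = -1.015138
e^{−rT} = e^{−0.0779·1.2099} = 0.910054
N(d₁) = 0.200817,  N(d₂) = 0.155020
Call price V = S·N(d₁) − K·e^{−rT}·N(d₂) = 47.256351 − 42.960661 = 4.295690
φ(d₁) = (1/√(2π))·e^{−d₁²/2} = 0.280649
Γ = φ(d₁) / (S·σ·√T) = 0.006760

price = 4.295690
Γ = 0.006760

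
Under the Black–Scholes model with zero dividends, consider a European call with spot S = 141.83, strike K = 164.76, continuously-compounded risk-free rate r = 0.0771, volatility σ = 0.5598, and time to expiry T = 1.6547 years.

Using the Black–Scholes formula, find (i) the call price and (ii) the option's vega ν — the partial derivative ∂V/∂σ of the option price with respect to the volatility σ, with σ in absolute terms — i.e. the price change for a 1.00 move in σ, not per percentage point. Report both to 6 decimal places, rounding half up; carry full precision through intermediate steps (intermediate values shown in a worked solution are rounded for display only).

price = 38.751046
ν = 68.947507

σ√T = 0.5598·√1.6547 = 0.720100
d₁ = (ln(S/K) + (r+σ²/2)T) / (σ√T) = (ln(141.83/164.76) + (0.0771+0.5598²/2)·1.6547) / 0.720100 = (-0.149861 + 0.386849) / 0.720100 = 0.329105
d₂ = d₁ − σ√T = 0.329105 − 0.720100 = -0.390995
e^{−rT} = e^{−0.0771·1.6547} = 0.880225
N(d₁) = 0.628962,  N(d₂) = 0.347901
Call price V = S·N(d₁) − K·e^{−rT}·N(d₂) = 89.205655 − 50.454609 = 38.751046
φ(d₁) = (1/√(2π))·e^{−d₁²/2} = 0.377912
ν = S·φ(d₁)·√T = 68.947507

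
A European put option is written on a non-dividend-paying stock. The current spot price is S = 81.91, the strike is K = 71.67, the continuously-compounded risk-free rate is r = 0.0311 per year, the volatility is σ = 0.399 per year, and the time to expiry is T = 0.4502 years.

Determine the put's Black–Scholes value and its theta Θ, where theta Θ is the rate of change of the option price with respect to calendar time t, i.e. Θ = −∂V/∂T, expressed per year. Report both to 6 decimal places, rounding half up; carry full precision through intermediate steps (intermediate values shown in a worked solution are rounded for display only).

price = 3.699405
Θ = -6.940730

σ√T = 0.399·√0.4502 = 0.267717
d₁ = (ln(S/K) + (r+σ²/2)T) / (σ√T) = (ln(81.91/71.67) + (0.0311+0.399²/2)·0.4502) / 0.267717 = (0.133549 + 0.049837) / 0.267717 = 0.685001
d₂ = d₁ − σ√T = 0.685001 − 0.267717 = 0.417284
e^{−rT} = e^{−0.0311·0.4502} = 0.986096
N(−d₁) = 0.246672,  N(−d₂) = 0.338235
Put price V = K·e^{−rT}·N(−d₂) − S·N(−d₁) = 23.904287 − 20.204883 = 3.699405
φ(d₁) = (1/√(2π))·e^{−d₁²/2} = 0.315514
Θ = −S·φ(d₁)·σ/(2√T) + r·K·e^{−rT}·N(−d₂) = −7.684153 + 0.743423 = -6.940730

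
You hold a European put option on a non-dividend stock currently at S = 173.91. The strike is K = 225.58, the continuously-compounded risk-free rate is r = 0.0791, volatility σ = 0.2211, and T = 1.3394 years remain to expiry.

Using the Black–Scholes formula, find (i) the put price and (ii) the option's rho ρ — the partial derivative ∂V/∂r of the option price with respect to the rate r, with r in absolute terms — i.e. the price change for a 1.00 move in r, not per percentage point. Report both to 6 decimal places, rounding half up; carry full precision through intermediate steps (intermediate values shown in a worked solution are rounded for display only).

price = 37.031245
ρ = -208.572416

σ√T = 0.2211·√1.3394 = 0.255884
d₁ = (ln(S/K) + (r+σ²/2)T) / (σ√T) = (ln(173.91/225.58) + (0.0791+0.2211²/2)·1.3394) / 0.255884 = (-0.260137 + 0.138685) / 0.255884 = -0.474636
d₂ = d₁ − σ√T = -0.474636 − 0.255884 = -0.730520
e^{−rT} = e^{−0.0791·1.3394} = 0.899473
N(−d₁) = 0.682477,  N(−d₂) = 0.767464
Put price V = K·e^{−rT}·N(−d₂) − S·N(−d₁) = 155.720782 − 118.689538 = 37.031245
ρ = −K·T·e^{−rT}·N(−d₂) = -208.572416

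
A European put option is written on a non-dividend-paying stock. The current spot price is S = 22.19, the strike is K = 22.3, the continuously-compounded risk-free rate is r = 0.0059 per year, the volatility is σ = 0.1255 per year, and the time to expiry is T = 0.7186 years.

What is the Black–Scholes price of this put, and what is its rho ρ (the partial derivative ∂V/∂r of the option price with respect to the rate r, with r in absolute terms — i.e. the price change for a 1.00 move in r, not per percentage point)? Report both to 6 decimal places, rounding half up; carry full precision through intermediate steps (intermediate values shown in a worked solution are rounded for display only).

σ√T = 0.1255·√0.7186 = 0.106387
d₁ = (ln(S/K) + (r+σ²/2)T) / (σ√T) = (ln(22.19/22.3) + (0.0059+0.1255²/2)·0.7186) / 0.106387 = (-0.004945 + 0.009899) / 0.106387 = 0.046565
d₂ = d₁ − σ√T = 0.046565 − 0.106387 = -0.059822
e^{−rT} = e^{−0.0059·0.7186} = 0.995769
N(−d₁) = 0.481430,  N(−d₂) = 0.523851
Put price V = K·e^{−rT}·N(−d₂) − S·N(−d₁) = 11.632461 − 10.682934 = 0.949527
ρ = −K·T·e^{−rT}·N(−d₂) = -8.359086

price = 0.949527
ρ = -8.359086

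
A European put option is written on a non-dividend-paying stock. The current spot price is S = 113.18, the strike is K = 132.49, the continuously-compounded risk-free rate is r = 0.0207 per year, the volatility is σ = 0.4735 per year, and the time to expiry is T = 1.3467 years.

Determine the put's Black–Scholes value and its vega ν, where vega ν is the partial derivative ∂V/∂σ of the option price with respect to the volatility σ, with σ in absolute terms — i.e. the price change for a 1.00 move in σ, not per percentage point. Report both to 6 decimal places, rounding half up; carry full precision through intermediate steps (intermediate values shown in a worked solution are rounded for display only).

σ√T = 0.4735·√1.3467 = 0.549484
d₁ = (ln(S/K) + (r+σ²/2)T) / (σ√T) = (ln(113.18/132.49) + (0.0207+0.4735²/2)·1.3467) / 0.549484 = (-0.157528 + 0.178843) / 0.549484 = 0.038792
d₂ = d₁ − σ√T = 0.038792 − 0.549484 = -0.510693
e^{−rT} = e^{−0.0207·1.3467} = 0.972508
N(−d₁) = 0.484528,  N(−d₂) = 0.695217
Put price V = K·e^{−rT}·N(−d₂) − S·N(−d₁) = 89.577032 − 54.838894 = 34.738138
φ(d₁) = (1/√(2π))·e^{−d₁²/2} = 0.398642
ν = S·φ(d₁)·√T = 52.358647

price = 34.738138
ν = 52.358647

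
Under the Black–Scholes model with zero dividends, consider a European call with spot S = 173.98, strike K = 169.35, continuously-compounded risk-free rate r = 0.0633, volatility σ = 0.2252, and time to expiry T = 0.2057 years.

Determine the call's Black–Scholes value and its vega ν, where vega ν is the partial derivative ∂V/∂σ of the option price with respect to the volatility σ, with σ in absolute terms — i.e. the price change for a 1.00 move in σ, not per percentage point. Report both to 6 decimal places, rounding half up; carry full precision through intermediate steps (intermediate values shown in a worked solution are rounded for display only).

price = 10.882907
ν = 28.541834

σ√T = 0.2252·√0.2057 = 0.102138
d₁ = (ln(S/K) + (r+σ²/2)T) / (σ√T) = (ln(173.98/169.35) + (0.0633+0.2252²/2)·0.2057) / 0.102138 = (0.026973 + 0.018237) / 0.102138 = 0.442635
d₂ = d₁ − σ√T = 0.442635 − 0.102138 = 0.340497
e^{−rT} = e^{−0.0633·0.2057} = 0.987064
N(d₁) = 0.670985,  N(d₂) = 0.633259
Call price V = S·N(d₁) − K·e^{−rT}·N(d₂) = 116.737965 − 105.855058 = 10.882907
φ(d₁) = (1/√(2π))·e^{−d₁²/2} = 0.361714
ν = S·φ(d₁)·√T = 28.541834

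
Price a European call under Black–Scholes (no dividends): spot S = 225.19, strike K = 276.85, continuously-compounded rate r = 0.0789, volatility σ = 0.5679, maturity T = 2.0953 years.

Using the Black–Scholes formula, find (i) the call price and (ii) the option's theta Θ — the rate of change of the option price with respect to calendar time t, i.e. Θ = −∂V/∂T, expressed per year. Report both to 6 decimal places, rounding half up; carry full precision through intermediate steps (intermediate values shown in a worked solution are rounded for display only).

σ√T = 0.5679·√2.0953 = 0.822044
d₁ = (ln(S/K) + (r+σ²/2)T) / (σ√T) = (ln(225.19/276.85) + (0.0789+0.5679²/2)·2.0953) / 0.822044 = (-0.206531 + 0.503197) / 0.822044 = 0.360888
d₂ = d₁ − σ√T = 0.360888 − 0.822044 = -0.461156
e^{−rT} = e^{−0.0789·2.0953} = 0.847623
N(d₁) = 0.640908,  N(d₂) = 0.322343
Call price V = S·N(d₁) − K·e^{−rT}·N(d₂) = 144.326175 − 75.642551 = 68.683624
φ(d₁) = (1/√(2π))·e^{−d₁²/2} = 0.373791
Θ = −S·φ(d₁)·σ/(2√T) − r·K·e^{−rT}·N(d₂) = −16.511884 − 5.968197 = -22.480081

price = 68.683624
Θ = -22.480081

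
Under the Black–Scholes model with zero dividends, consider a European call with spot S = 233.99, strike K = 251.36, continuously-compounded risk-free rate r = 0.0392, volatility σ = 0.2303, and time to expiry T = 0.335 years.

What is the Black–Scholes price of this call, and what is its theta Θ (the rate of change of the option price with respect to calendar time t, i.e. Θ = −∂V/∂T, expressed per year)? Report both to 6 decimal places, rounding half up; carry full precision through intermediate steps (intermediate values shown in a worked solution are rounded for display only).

σ√T = 0.2303·√0.335 = 0.133296
d₁ = (ln(S/K) + (r+σ²/2)T) / (σ√T) = (ln(233.99/251.36) + (0.0392+0.2303²/2)·0.335) / 0.133296 = (-0.071608 + 0.022016) / 0.133296 = -0.372044
d₂ = d₁ − σ√T = -0.372044 − 0.133296 = -0.505340
e^{−rT} = e^{−0.0392·0.335} = 0.986954
N(d₁) = 0.354930,  N(d₂) = 0.306660
Call price V = S·N(d₁) − K·e^{−rT}·N(d₂) = 83.050064 − 76.076443 = 6.973621
φ(d₁) = (1/√(2π))·e^{−d₁²/2} = 0.372266
Θ = −S·φ(d₁)·σ/(2√T) − r·K·e^{−rT}·N(d₂) = −17.329740 − 2.982197 = -20.311937

price = 6.973621
Θ = -20.311937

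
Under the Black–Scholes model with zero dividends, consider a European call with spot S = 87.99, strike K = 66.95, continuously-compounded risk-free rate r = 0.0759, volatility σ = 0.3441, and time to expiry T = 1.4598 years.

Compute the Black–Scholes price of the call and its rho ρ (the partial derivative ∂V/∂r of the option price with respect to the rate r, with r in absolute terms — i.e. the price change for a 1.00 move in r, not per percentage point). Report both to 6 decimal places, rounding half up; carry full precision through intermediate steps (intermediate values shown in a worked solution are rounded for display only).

price = 30.925253
ρ = 66.748487

σ√T = 0.3441·√1.4598 = 0.415749
d₁ = (ln(S/K) + (r+σ²/2)T) / (σ√T) = (ln(87.99/66.95) + (0.0759+0.3441²/2)·1.4598) / 0.415749 = (0.273277 + 0.197222) / 0.415749 = 1.131691
d₂ = d₁ − σ√T = 1.131691 − 0.415749 = 0.715942
e^{−rT} = e^{−0.0759·1.4598} = 0.895119
N(d₁) = 0.871118,  N(d₂) = 0.762986
Call price V = S·N(d₁) − K·e^{−rT}·N(d₂) = 76.649658 − 45.724405 = 30.925253
ρ = K·T·e^{−rT}·N(d₂) = 66.748487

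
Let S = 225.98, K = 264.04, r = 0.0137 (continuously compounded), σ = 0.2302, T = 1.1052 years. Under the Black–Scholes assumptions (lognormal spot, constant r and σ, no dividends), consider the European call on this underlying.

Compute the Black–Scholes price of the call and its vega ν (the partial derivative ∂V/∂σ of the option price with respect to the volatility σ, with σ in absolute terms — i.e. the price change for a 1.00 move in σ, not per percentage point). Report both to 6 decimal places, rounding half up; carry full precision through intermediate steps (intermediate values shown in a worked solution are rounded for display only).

σ√T = 0.2302·√1.1052 = 0.242006
d₁ = (ln(S/K) + (r+σ²/2)T) / (σ√T) = (ln(225.98/264.04) + (0.0137+0.2302²/2)·1.1052) / 0.242006 = (-0.155654 + 0.044425) / 0.242006 = -0.459615
d₂ = d₁ − σ√T = -0.459615 − 0.242006 = -0.701621
e^{−rT} = e^{−0.0137·1.1052} = 0.984973
N(d₁) = 0.322896,  N(d₂) = 0.241458
Call price V = S·N(d₁) − K·e^{−rT}·N(d₂) = 72.968113 − 62.796486 = 10.171628
φ(d₁) = (1/√(2π))·e^{−d₁²/2} = 0.358954
ν = S·φ(d₁)·√T = 85.276439

price = 10.171628
ν = 85.276439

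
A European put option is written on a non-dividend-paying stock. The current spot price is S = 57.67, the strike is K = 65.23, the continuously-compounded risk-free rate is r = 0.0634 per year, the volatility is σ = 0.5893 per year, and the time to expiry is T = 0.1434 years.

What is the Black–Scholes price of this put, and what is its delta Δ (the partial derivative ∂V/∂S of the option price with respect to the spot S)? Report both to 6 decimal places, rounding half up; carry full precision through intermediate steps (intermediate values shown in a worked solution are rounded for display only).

price = 9.609152
Δ = -0.655303

σ√T = 0.5893·√0.1434 = 0.223157
d₁ = (ln(S/K) + (r+σ²/2)T) / (σ√T) = (ln(57.67/65.23) + (0.0634+0.5893²/2)·0.1434) / 0.223157 = (-0.123182 + 0.033991) / 0.223157 = -0.399679
d₂ = d₁ − σ√T = -0.399679 − 0.223157 = -0.622836
e^{−rT} = e^{−0.0634·0.1434} = 0.990950
N(−d₁) = 0.655303,  N(−d₂) = 0.733304
Put price V = K·e^{−rT}·N(−d₂) − S·N(−d₁) = 47.400503 − 37.791351 = 9.609152
Δ = −N(−d₁) = -0.655303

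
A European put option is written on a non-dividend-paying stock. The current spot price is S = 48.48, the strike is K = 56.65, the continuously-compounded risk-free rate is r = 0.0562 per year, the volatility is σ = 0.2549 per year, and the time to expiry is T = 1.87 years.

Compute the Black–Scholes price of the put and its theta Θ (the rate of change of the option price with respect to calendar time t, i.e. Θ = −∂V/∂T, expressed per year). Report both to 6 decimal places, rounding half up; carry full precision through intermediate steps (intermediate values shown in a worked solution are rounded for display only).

σ√T = 0.2549·√1.87 = 0.348571
d₁ = (ln(S/K) + (r+σ²/2)T) / (σ√T) = (ln(48.48/56.65) + (0.0562+0.2549²/2)·1.87) / 0.348571 = (-0.155741 + 0.165845) / 0.348571 = 0.028987
d₂ = d₁ − σ√T = 0.028987 − 0.348571 = -0.319583
e^{−rT} = e^{−0.0562·1.87} = 0.900240
N(−d₁) = 0.488437,  N(−d₂) = 0.625358
Put price V = K·e^{−rT}·N(−d₂) − S·N(−d₁) = 31.892372 − 23.679447 = 8.212925
φ(d₁) = (1/√(2π))·e^{−d₁²/2} = 0.398775
Θ = −S·φ(d₁)·σ/(2√T) + r·K·e^{−rT}·N(−d₂) = −1.801811 + 1.792351 = -0.009460

price = 8.212925
Θ = -0.009460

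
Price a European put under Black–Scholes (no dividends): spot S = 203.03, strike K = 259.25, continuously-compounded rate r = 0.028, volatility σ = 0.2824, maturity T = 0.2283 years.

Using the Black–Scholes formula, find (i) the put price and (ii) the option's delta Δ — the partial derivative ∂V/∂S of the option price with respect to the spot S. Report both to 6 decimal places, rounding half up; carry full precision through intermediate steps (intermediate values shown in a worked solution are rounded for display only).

σ√T = 0.2824·√0.2283 = 0.134933
d₁ = (ln(S/K) + (r+σ²/2)T) / (σ√T) = (ln(203.03/259.25) + (0.028+0.2824²/2)·0.2283) / 0.134933 = (-0.244439 + 0.015496) / 0.134933 = -1.696720
d₂ = d₁ − σ√T = -1.696720 − 0.134933 = -1.831653
e^{−rT} = e^{−0.028·0.2283} = 0.993628
N(−d₁) = 0.955125,  N(−d₂) = 0.966498
Put price V = K·e^{−rT}·N(−d₂) − S·N(−d₁) = 248.968117 − 193.919071 = 55.049046
Δ = −N(−d₁) = -0.955125

price = 55.049046
Δ = -0.955125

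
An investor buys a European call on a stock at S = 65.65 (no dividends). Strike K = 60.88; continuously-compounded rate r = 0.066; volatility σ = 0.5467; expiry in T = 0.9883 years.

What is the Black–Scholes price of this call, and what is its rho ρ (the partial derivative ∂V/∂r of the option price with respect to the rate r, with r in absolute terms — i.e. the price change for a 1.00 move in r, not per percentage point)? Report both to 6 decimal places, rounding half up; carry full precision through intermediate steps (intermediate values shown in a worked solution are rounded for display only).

price = 17.871787
ρ = 27.893256

σ√T = 0.5467·√0.9883 = 0.543492
d₁ = (ln(S/K) + (r+σ²/2)T) / (σ√T) = (ln(65.65/60.88) + (0.066+0.5467²/2)·0.9883) / 0.543492 = (0.075433 + 0.212920) / 0.543492 = 0.530555
d₂ = d₁ − σ√T = 0.530555 − 0.543492 = -0.012937
e^{−rT} = e^{−0.066·0.9883} = 0.936854
N(d₁) = 0.702136,  N(d₂) = 0.494839
Call price V = S·N(d₁) − K·e^{−rT}·N(d₂) = 46.095258 − 28.223471 = 17.871787
ρ = K·T·e^{−rT}·N(d₂) = 27.893256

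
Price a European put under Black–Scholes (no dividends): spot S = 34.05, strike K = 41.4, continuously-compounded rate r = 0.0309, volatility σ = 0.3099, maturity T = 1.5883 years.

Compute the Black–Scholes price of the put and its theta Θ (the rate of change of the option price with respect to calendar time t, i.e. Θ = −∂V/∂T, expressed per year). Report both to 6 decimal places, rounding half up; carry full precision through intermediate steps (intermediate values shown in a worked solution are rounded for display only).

σ√T = 0.3099·√1.5883 = 0.390560
d₁ = (ln(S/K) + (r+σ²/2)T) / (σ√T) = (ln(34.05/41.4) + (0.0309+0.3099²/2)·1.5883) / 0.390560 = (-0.195451 + 0.125347) / 0.390560 = -0.179496
d₂ = d₁ − σ√T = -0.179496 − 0.390560 = -0.570056
e^{−rT} = e^{−0.0309·1.5883} = 0.952106
N(−d₁) = 0.571226,  N(−d₂) = 0.715680
Put price V = K·e^{−rT}·N(−d₂) − S·N(−d₁) = 28.210106 − 19.450235 = 8.759871
φ(d₁) = (1/√(2π))·e^{−d₁²/2} = 0.392567
Θ = −S·φ(d₁)·σ/(2√T) + r·K·e^{−rT}·N(−d₂) = −1.643449 + 0.871692 = -0.771757

price = 8.759871
Θ = -0.771757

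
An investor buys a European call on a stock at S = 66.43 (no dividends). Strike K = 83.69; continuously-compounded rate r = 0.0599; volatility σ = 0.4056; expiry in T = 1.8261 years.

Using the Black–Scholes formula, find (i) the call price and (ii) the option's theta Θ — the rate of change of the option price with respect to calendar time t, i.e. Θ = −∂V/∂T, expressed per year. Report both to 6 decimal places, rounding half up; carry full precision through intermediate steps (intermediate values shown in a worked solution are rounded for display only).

σ√T = 0.4056·√1.8261 = 0.548101
d₁ = (ln(S/K) + (r+σ²/2)T) / (σ√T) = (ln(66.43/83.69) + (0.0599+0.4056²/2)·1.8261) / 0.548101 = (-0.230971 + 0.259590) / 0.548101 = 0.052216
d₂ = d₁ − σ√T = 0.052216 − 0.548101 = -0.495884
e^{−rT} = e^{−0.0599·1.8261} = 0.896387
N(d₁) = 0.520822,  N(d₂) = 0.309988
Call price V = S·N(d₁) − K·e^{−rT}·N(d₂) = 34.598193 − 23.254868 = 11.343324
φ(d₁) = (1/√(2π))·e^{−d₁²/2} = 0.398399
Θ = −S·φ(d₁)·σ/(2√T) − r·K·e^{−rT}·N(d₂) = −3.971805 − 1.392967 = -5.364772

price = 11.343324
Θ = -5.364772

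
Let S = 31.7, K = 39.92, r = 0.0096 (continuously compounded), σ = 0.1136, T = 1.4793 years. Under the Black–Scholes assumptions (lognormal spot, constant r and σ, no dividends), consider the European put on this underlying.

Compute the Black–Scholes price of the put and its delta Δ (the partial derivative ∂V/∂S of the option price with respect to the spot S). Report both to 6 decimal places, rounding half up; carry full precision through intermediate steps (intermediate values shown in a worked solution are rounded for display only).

σ√T = 0.1136·√1.4793 = 0.138168
d₁ = (ln(S/K) + (r+σ²/2)T) / (σ√T) = (ln(31.7/39.92) + (0.0096+0.1136²/2)·1.4793) / 0.138168 = (-0.230561 + 0.023746) / 0.138168 = -1.496836
d₂ = d₁ − σ√T = -1.496836 − 0.138168 = -1.635004
e^{−rT} = e^{−0.0096·1.4793} = 0.985899
N(−d₁) = 0.932782,  N(−d₂) = 0.948976
Put price V = K·e^{−rT}·N(−d₂) − S·N(−d₁) = 37.348929 − 29.569190 = 7.779739
Δ = −N(−d₁) = -0.932782

price = 7.779739
Δ = -0.932782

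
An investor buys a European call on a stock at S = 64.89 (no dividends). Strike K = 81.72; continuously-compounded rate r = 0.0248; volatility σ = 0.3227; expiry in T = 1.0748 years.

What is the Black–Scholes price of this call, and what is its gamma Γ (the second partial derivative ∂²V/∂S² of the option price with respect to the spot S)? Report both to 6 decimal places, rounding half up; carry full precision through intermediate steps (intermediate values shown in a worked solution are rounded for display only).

price = 3.961674
Γ = 0.016664

σ√T = 0.3227·√1.0748 = 0.334551
d₁ = (ln(S/K) + (r+σ²/2)T) / (σ√T) = (ln(64.89/81.72) + (0.0248+0.3227²/2)·1.0748) / 0.334551 = (-0.230605 + 0.082617) / 0.334551 = -0.442347
d₂ = d₁ − σ√T = -0.442347 − 0.334551 = -0.776899
e^{−rT} = e^{−0.0248·1.0748} = 0.973697
N(d₁) = 0.329119,  N(d₂) = 0.218609
Call price V = S·N(d₁) − K·e^{−rT}·N(d₂) = 21.356528 − 17.394855 = 3.961674
φ(d₁) = (1/√(2π))·e^{−d₁²/2} = 0.361760
Γ = φ(d₁) / (S·σ·√T) = 0.016664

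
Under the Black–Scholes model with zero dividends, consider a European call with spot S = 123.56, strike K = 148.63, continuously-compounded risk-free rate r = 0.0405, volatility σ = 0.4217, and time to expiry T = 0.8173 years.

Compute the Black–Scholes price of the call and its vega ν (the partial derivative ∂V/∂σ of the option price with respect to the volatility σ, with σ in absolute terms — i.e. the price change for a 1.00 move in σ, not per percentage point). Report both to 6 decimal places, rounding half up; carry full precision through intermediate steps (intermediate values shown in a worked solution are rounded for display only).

σ√T = 0.4217·√0.8173 = 0.381236
d₁ = (ln(S/K) + (r+σ²/2)T) / (σ√T) = (ln(123.56/148.63) + (0.0405+0.4217²/2)·0.8173) / 0.381236 = (-0.184733 + 0.105771) / 0.381236 = -0.207121
d₂ = d₁ − σ√T = -0.207121 − 0.381236 = -0.588357
e^{−rT} = e^{−0.0405·0.8173} = 0.967441
N(d₁) = 0.417958,  N(d₂) = 0.278146
Call price V = S·N(d₁) − K·e^{−rT}·N(d₂) = 51.642874 − 39.994885 = 11.647989
φ(d₁) = (1/√(2π))·e^{−d₁²/2} = 0.390476
ν = S·φ(d₁)·√T = 43.617758

price = 11.647989
ν = 43.617758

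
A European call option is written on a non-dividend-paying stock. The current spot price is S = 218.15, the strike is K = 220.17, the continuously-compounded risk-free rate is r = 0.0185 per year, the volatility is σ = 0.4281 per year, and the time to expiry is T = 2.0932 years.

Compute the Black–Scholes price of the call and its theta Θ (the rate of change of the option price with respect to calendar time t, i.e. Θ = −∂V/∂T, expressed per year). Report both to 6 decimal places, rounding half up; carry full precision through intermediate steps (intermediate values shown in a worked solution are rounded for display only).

price = 55.511630
Θ = -13.633733

σ√T = 0.4281·√2.0932 = 0.619371
d₁ = (ln(S/K) + (r+σ²/2)T) / (σ√T) = (ln(218.15/220.17) + (0.0185+0.4281²/2)·2.0932) / 0.619371 = (-0.009217 + 0.230534) / 0.619371 = 0.357326
d₂ = d₁ − σ√T = 0.357326 − 0.619371 = -0.262045
e^{−rT} = e^{−0.0185·2.0932} = 0.962016
N(d₁) = 0.639576,  N(d₂) = 0.396643
Call price V = S·N(d₁) − K·e^{−rT}·N(d₂) = 139.523514 − 84.011884 = 55.511630
φ(d₁) = (1/√(2π))·e^{−d₁²/2} = 0.374269
Θ = −S·φ(d₁)·σ/(2√T) − r·K·e^{−rT}·N(d₂) = −12.079513 − 1.554220 = -13.633733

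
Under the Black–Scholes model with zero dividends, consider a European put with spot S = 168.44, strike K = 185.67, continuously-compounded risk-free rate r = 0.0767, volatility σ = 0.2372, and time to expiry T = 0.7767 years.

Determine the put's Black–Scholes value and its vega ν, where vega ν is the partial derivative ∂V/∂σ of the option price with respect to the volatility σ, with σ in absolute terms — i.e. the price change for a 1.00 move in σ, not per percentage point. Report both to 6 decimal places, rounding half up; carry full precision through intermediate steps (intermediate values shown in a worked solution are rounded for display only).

price = 17.770526
ν = 59.049321

σ√T = 0.2372·√0.7767 = 0.209046
d₁ = (ln(S/K) + (r+σ²/2)T) / (σ√T) = (ln(168.44/185.67) + (0.0767+0.2372²/2)·0.7767) / 0.209046 = (-0.097391 + 0.081423) / 0.209046 = -0.076387
d₂ = d₁ − σ√T = -0.076387 − 0.209046 = -0.285433
e^{−rT} = e^{−0.0767·0.7767} = 0.942167
N(−d₁) = 0.530444,  N(−d₂) = 0.612344
Put price V = K·e^{−rT}·N(−d₂) − S·N(−d₁) = 107.118571 − 89.348045 = 17.770526
φ(d₁) = (1/√(2π))·e^{−d₁²/2} = 0.397780
ν = S·φ(d₁)·√T = 59.049321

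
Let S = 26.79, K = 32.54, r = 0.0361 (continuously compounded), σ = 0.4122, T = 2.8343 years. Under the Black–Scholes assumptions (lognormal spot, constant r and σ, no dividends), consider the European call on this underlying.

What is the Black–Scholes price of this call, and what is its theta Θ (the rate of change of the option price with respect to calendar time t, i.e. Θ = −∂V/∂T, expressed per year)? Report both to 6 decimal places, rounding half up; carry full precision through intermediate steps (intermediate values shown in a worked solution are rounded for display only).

price = 6.393120
Θ = -1.613505

σ√T = 0.4122·√2.8343 = 0.693954
d₁ = (ln(S/K) + (r+σ²/2)T) / (σ√T) = (ln(26.79/32.54) + (0.0361+0.4122²/2)·2.8343) / 0.693954 = (-0.194441 + 0.343105) / 0.693954 = 0.214226
d₂ = d₁ − σ√T = 0.214226 − 0.693954 = -0.479728
e^{−rT} = e^{−0.0361·2.8343} = 0.902742
N(d₁) = 0.584815,  N(d₂) = 0.315710
Call price V = S·N(d₁) − K·e^{−rT}·N(d₂) = 15.667184 − 9.274064 = 6.393120
φ(d₁) = (1/√(2π))·e^{−d₁²/2} = 0.389892
Θ = −S·φ(d₁)·σ/(2√T) − r·K·e^{−rT}·N(d₂) = −1.278711 − 0.334794 = -1.613505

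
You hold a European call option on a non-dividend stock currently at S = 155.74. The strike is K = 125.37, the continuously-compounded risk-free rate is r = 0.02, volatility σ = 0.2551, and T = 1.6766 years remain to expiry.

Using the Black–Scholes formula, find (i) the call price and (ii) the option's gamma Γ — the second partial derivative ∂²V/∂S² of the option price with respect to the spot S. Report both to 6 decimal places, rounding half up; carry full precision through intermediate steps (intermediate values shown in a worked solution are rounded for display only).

σ√T = 0.2551·√1.6766 = 0.330313
d₁ = (ln(S/K) + (r+σ²/2)T) / (σ√T) = (ln(155.74/125.37) + (0.02+0.2551²/2)·1.6766) / 0.330313 = (0.216919 + 0.088085) / 0.330313 = 0.923379
d₂ = d₁ − σ√T = 0.923379 − 0.330313 = 0.593067
e^{−rT} = e^{−0.02·1.6766} = 0.967024
N(d₁) = 0.822095,  N(d₂) = 0.723432
Call price V = S·N(d₁) − K·e^{−rT}·N(d₂) = 128.033103 − 87.705815 = 40.327288
φ(d₁) = (1/√(2π))·e^{−d₁²/2} = 0.260474
Γ = φ(d₁) / (S·σ·√T) = 0.005063

price = 40.327288
Γ = 0.005063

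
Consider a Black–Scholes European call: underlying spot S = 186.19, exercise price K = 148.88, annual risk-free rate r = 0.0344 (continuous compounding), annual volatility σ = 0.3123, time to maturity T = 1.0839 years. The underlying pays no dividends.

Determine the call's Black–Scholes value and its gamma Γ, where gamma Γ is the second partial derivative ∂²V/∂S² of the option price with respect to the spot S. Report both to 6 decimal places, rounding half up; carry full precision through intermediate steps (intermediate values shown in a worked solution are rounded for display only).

price = 49.068775
Γ = 0.004137

σ√T = 0.3123·√1.0839 = 0.325137
d₁ = (ln(S/K) + (r+σ²/2)T) / (σ√T) = (ln(186.19/148.88) + (0.0344+0.3123²/2)·1.0839) / 0.325137 = (0.223627 + 0.090143) / 0.325137 = 0.965040
d₂ = d₁ − σ√T = 0.965040 − 0.325137 = 0.639903
e^{−rT} = e^{−0.0344·1.0839} = 0.963400
N(d₁) = 0.832738,  N(d₂) = 0.738882
Call price V = S·N(d₁) − K·e^{−rT}·N(d₂) = 155.047406 − 105.978631 = 49.068775
φ(d₁) = (1/√(2π))·e^{−d₁²/2} = 0.250427
Γ = φ(d₁) / (S·σ·√T) = 0.004137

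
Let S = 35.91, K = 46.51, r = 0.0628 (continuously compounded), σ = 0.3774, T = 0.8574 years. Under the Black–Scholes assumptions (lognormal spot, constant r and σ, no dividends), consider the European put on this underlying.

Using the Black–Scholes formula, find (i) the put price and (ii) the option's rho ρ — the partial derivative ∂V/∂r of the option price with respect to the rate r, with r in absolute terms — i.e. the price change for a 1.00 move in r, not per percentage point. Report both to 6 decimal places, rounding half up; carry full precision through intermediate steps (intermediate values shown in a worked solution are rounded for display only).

price = 10.540903
ρ = -29.346028

σ√T = 0.3774·√0.8574 = 0.349457
d₁ = (ln(S/K) + (r+σ²/2)T) / (σ√T) = (ln(35.91/46.51) + (0.0628+0.3774²/2)·0.8574) / 0.349457 = (-0.258652 + 0.114905) / 0.349457 = -0.411343
d₂ = d₁ − σ√T = -0.411343 − 0.349457 = -0.760800
e^{−rT} = e^{−0.0628·0.8574} = 0.947579
N(−d₁) = 0.659590,  N(−d₂) = 0.776612
Put price V = K·e^{−rT}·N(−d₂) − S·N(−d₁) = 34.226765 − 23.685862 = 10.540903
ρ = −K·T·e^{−rT}·N(−d₂) = -29.346028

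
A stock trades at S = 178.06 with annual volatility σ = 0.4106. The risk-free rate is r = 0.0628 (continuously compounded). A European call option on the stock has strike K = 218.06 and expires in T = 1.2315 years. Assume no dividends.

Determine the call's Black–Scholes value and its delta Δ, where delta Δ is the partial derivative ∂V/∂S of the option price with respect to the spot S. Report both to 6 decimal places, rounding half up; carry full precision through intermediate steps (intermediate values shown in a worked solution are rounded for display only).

σ√T = 0.4106·√1.2315 = 0.455655
d₁ = (ln(S/K) + (r+σ²/2)T) / (σ√T) = (ln(178.06/218.06) + (0.0628+0.4106²/2)·1.2315) / 0.455655 = (-0.202650 + 0.181149) / 0.455655 = -0.047186
d₂ = d₁ − σ√T = -0.047186 − 0.455655 = -0.502841
e^{−rT} = e^{−0.0628·1.2315} = 0.925577
N(d₁) = 0.481182,  N(d₂) = 0.307538
Call price V = S·N(d₁) − K·e^{−rT}·N(d₂) = 85.679324 − 62.070760 = 23.608564
Δ = N(d₁) = 0.481182

price = 23.608564
Δ = 0.481182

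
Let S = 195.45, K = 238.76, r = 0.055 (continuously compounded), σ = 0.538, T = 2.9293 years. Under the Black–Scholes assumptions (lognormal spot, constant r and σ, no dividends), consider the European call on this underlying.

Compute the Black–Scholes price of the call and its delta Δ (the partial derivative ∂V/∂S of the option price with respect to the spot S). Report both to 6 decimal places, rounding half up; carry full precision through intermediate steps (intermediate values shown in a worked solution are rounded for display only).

price = 66.888452
Δ = 0.662026

σ√T = 0.538·√2.9293 = 0.920798
d₁ = (ln(S/K) + (r+σ²/2)T) / (σ√T) = (ln(195.45/238.76) + (0.055+0.538²/2)·2.9293) / 0.920798 = (-0.200154 + 0.585046) / 0.920798 = 0.417998
d₂ = d₁ − σ√T = 0.417998 − 0.920798 = -0.502800
e^{−rT} = e^{−0.055·2.9293} = 0.851197
N(d₁) = 0.662026,  N(d₂) = 0.307552
Call price V = S·N(d₁) − K·e^{−rT}·N(d₂) = 129.392910 − 62.504458 = 66.888452
Δ = N(d₁) = 0.662026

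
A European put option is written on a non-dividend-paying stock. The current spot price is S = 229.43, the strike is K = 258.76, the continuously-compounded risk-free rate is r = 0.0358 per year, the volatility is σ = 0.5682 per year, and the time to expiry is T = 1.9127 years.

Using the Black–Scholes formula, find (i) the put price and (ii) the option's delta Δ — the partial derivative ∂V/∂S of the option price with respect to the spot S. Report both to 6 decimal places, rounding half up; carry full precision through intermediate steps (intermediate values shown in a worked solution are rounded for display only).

price = 78.233047
Δ = -0.371850

σ√T = 0.5682·√1.9127 = 0.785823
d₁ = (ln(S/K) + (r+σ²/2)T) / (σ√T) = (ln(229.43/258.76) + (0.0358+0.5682²/2)·1.9127) / 0.785823 = (-0.120303 + 0.377233) / 0.785823 = 0.326957
d₂ = d₁ − σ√T = 0.326957 − 0.785823 = -0.458866
e^{−rT} = e^{−0.0358·1.9127} = 0.933817
N(−d₁) = 0.371850,  N(−d₂) = 0.676835
Put price V = K·e^{−rT}·N(−d₂) − S·N(−d₁) = 163.546624 − 85.313577 = 78.233047
Δ = −N(−d₁) = -0.371850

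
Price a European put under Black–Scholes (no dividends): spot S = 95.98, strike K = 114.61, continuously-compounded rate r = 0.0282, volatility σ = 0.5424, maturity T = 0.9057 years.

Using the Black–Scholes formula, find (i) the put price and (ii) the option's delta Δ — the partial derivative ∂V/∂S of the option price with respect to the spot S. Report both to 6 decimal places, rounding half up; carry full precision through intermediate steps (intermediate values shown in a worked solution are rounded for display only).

σ√T = 0.5424·√0.9057 = 0.516193
d₁ = (ln(S/K) + (r+σ²/2)T) / (σ√T) = (ln(95.98/114.61) + (0.0282+0.5424²/2)·0.9057) / 0.516193 = (-0.177395 + 0.158768) / 0.516193 = -0.036085
d₂ = d₁ − σ√T = -0.036085 − 0.516193 = -0.552278
e^{−rT} = e^{−0.0282·0.9057} = 0.974783
N(−d₁) = 0.514393,  N(−d₂) = 0.709621
Put price V = K·e^{−rT}·N(−d₂) − S·N(−d₁) = 79.278756 − 49.371428 = 29.907328
Δ = −N(−d₁) = -0.514393

price = 29.907328
Δ = -0.514393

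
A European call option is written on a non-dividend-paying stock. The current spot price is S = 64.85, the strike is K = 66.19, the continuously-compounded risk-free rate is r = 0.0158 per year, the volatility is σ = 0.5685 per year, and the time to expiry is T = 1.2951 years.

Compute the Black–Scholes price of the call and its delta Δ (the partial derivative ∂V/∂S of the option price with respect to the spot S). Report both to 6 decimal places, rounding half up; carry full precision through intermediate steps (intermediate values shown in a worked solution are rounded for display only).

σ√T = 0.5685·√1.2951 = 0.646967
d₁ = (ln(S/K) + (r+σ²/2)T) / (σ√T) = (ln(64.85/66.19) + (0.0158+0.5685²/2)·1.2951) / 0.646967 = (-0.020452 + 0.229746) / 0.646967 = 0.323499
d₂ = d₁ − σ√T = 0.323499 − 0.646967 = -0.323468
e^{−rT} = e^{−0.0158·1.2951} = 0.979745
N(d₁) = 0.626841,  N(d₂) = 0.373170
Call price V = S·N(d₁) − K·e^{−rT}·N(d₂) = 40.650662 − 24.199860 = 16.450802
Δ = N(d₁) = 0.626841

price = 16.450802
Δ = 0.626841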